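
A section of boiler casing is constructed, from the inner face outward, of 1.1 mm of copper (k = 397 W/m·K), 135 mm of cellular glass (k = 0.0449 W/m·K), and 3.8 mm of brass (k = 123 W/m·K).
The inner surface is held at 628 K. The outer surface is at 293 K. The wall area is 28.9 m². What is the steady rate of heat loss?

Q ≈ 3220 W

Series thermal resistances:
R_copper = L/(kA) = 0.0011/(397×28.9) = 9.587×10^-8 K/W
R_cellular glass = L/(kA) = 0.135/(0.0449×28.9) = 0.104 K/W
R_brass = L/(kA) = 0.0038/(123×28.9) = 1.069×10^-6 K/W
R_total = 0.104 K/W
Q = ΔT / R_total = 335 / 0.104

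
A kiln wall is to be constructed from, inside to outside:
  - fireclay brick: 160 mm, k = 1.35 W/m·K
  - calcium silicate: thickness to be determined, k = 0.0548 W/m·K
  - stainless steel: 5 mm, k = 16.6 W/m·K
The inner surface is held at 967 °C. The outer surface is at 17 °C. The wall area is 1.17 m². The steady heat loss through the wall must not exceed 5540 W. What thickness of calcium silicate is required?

L ≈ 4.48 mm

Series thermal resistances:
R_fireclay brick = L/(kA) = 0.16/(1.35×1.17) = 0.1013 K/W
R_stainless steel = L/(kA) = 0.005/(16.6×1.17) = 2.574×10^-4 K/W
Sum of the known resistances R_other = 0.1016 K/W
Required total resistance R_tot = ΔT/Q_allow = 950/5540 = 0.1715 K/W
R_calcium silicate = R_tot − R_other = 0.06992 K/W
L = R·k·A = 0.06992×0.0548×1.17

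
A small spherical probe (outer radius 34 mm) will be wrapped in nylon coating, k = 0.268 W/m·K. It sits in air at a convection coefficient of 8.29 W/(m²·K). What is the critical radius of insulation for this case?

r_cr ≈ 64.7 mm

For a sphere r_cr = 2k/h = 2×0.268/8.29
r_cr = 64.7 mm; since the bare radius (34 mm) is below r_cr, adding a thin layer of insulation will *increase* heat loss.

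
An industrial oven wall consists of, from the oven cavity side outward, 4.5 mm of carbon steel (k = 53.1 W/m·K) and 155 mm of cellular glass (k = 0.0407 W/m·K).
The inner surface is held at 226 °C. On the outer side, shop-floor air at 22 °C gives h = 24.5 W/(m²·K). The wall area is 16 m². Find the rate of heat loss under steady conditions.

Q ≈ 848 W

Thermal resistances in series:
R_carbon steel = L/(kA) = 0.0045/(53.1×16) = 5.297×10^-6 K/W
R_cellular glass = L/(kA) = 0.155/(0.0407×16) = 0.238 K/W
R_outer film = 1/(h_o·A) = 1/(24.5×16) = 0.002551 K/W
R_total = 0.2406 K/W
Q = ΔT / R_total = 204 / 0.2406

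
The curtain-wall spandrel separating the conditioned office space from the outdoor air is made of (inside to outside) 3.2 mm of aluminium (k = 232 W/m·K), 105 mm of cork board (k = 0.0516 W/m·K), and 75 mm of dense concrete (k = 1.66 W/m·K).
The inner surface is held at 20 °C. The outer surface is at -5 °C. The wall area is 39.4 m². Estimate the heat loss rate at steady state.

Q ≈ 474 W

Series thermal resistances:
R_aluminium = L/(kA) = 0.0032/(232×39.4) = 3.501×10^-7 K/W
R_cork board = L/(kA) = 0.105/(0.0516×39.4) = 0.05165 K/W
R_dense concrete = L/(kA) = 0.075/(1.66×39.4) = 0.001147 K/W
R_total = 0.05279 K/W
Q = ΔT / R_total = 25 / 0.05279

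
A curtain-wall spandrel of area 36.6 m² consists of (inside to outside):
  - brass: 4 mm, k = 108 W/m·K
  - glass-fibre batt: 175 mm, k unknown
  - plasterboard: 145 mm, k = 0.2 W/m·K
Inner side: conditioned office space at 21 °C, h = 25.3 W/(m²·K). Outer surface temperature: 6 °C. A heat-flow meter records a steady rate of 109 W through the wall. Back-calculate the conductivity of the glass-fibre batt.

Treating each layer as a thermal resistance in series:
R_inner film = 1/(h_i·A) = 1/(25.3×36.6) = 0.00108 K/W
R_brass = L/(kA) = 0.004/(108×36.6) = 1.012×10^-6 K/W
R_plasterboard = L/(kA) = 0.145/(0.2×36.6) = 0.01981 K/W
Sum of known resistances R_other = 0.02089 K/W
Total R = ΔT/Q = 15/109 = 0.1376 K/W
R_glass-fibre batt = R_total − R_other = 0.1167 K/W
k = L/(R·A) = 0.175/(0.1167×36.6)

k ≈ 0.041 W/(m·K)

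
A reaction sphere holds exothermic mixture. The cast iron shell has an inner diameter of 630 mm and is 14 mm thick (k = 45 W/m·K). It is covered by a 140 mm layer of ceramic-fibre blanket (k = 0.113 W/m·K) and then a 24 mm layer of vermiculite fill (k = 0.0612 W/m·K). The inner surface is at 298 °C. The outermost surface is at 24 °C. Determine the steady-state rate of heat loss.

Q ≈ 354 W

Spherical conduction: R = (1/r_in − 1/r_out)/(4πk) per layer; series-sum.
R_cast iron shell = (1/0.315 − 1/0.329)/(4π×45) = 2.389×10^-4 K/W
R_ceramic-fibre blanket = (1/0.329 − 1/0.469)/(4π×0.113) = 0.639 K/W
R_vermiculite fill = (1/0.469 − 1/0.493)/(4π×0.0612) = 0.135 K/W
R_total = 0.7742 K/W
Q = ΔT/R_total = 274/0.7742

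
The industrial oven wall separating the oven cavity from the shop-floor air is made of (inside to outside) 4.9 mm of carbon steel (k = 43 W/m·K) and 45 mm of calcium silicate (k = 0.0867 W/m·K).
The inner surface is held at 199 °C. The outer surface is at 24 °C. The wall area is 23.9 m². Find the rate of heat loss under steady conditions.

Q ≈ 8060 W

Series thermal resistances:
R_carbon steel = L/(kA) = 0.0049/(43×23.9) = 4.768×10^-6 K/W
R_calcium silicate = L/(kA) = 0.045/(0.0867×23.9) = 0.02172 K/W
R_total = 0.02172 K/W
Q = ΔT / R_total = 175 / 0.02172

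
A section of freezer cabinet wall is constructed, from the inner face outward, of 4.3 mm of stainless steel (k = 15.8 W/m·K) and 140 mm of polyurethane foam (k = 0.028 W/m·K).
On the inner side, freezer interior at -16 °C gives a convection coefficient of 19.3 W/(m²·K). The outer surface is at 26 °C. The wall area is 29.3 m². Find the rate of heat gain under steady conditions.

Q ≈ 244 W

Thermal resistances in series:
R_inner film = 1/(h_i·A) = 1/(19.3×29.3) = 0.001768 K/W
R_stainless steel = L/(kA) = 0.0043/(15.8×29.3) = 9.288×10^-6 K/W
R_polyurethane foam = L/(kA) = 0.14/(0.028×29.3) = 0.1706 K/W
R_total = 0.1724 K/W
Q = ΔT / R_total = 42 / 0.1724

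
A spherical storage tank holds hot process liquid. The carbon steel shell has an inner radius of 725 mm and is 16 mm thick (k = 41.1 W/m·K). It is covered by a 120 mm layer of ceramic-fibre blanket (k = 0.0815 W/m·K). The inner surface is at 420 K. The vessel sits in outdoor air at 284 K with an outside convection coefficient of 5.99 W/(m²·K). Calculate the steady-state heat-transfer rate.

Q ≈ 675 W

Spherical conduction: R = (1/r_in − 1/r_out)/(4πk) per layer; series-sum.
R_carbon steel shell = (1/0.725 − 1/0.741)/(4π×41.1) = 5.766×10^-5 K/W
R_ceramic-fibre blanket = (1/0.741 − 1/0.861)/(4π×0.0815) = 0.1837 K/W
R_outer film = 1/(h·4πr_o²) = 1/(5.99×4π×0.861²) = 0.01792 K/W
R_total = 0.2016 K/W
Q = ΔT/R_total = 136/0.2016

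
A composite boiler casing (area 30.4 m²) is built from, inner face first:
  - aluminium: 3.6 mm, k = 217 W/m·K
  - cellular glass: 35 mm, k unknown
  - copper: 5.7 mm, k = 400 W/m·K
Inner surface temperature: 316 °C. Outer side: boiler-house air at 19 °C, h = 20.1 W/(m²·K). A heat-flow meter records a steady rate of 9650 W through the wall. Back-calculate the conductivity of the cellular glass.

Treating each layer as a thermal resistance in series:
R_aluminium = L/(kA) = 0.0036/(217×30.4) = 5.457×10^-7 K/W
R_copper = L/(kA) = 0.0057/(400×30.4) = 4.688×10^-7 K/W
R_outer film = 1/(h_o·A) = 1/(20.1×30.4) = 0.001637 K/W
Sum of known resistances R_other = 0.001638 K/W
Total R = ΔT/Q = 297/9650 = 0.03078 K/W
R_cellular glass = R_total − R_other = 0.02914 K/W
k = L/(R·A) = 0.035/(0.02914×30.4)

k ≈ 0.0395 W/(m·K)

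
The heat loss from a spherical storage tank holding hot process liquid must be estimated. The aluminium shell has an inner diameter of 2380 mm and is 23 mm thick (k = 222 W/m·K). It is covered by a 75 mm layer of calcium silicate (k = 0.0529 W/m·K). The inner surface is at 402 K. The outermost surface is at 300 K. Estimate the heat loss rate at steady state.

Q ≈ 1410 W

Spherical conduction: R = (1/r_in − 1/r_out)/(4πk) per layer; series-sum.
R_aluminium shell = (1/1.19 − 1/1.213)/(4π×222) = 5.712×10^-6 K/W
R_calcium silicate = (1/1.213 − 1/1.288)/(4π×0.0529) = 0.07221 K/W
R_total = 0.07222 K/W
Q = ΔT/R_total = 102/0.07222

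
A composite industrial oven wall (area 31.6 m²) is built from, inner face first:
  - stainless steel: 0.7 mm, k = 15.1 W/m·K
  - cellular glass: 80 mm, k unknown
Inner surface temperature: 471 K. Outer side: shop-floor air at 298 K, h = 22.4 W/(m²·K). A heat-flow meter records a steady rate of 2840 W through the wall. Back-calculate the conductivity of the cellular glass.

Thermal resistances in series:
R_stainless steel = L/(kA) = 0.0007/(15.1×31.6) = 1.467×10^-6 K/W
R_outer film = 1/(h_o·A) = 1/(22.4×31.6) = 0.001413 K/W
Sum of known resistances R_other = 0.001414 K/W
Total R = ΔT/Q = 173/2840 = 0.06092 K/W
R_cellular glass = R_total − R_other = 0.0595 K/W
k = L/(R·A) = 0.08/(0.0595×31.6)

k ≈ 0.0425 W/(m·K)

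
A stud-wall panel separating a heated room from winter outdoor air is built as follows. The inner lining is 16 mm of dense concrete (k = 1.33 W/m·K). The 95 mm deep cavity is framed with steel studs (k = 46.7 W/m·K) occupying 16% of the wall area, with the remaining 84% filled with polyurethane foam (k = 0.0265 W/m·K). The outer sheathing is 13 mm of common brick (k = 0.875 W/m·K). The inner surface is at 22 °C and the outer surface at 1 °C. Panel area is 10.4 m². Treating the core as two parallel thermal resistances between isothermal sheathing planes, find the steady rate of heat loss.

Q ≈ 5520 W

Sheathing layers in series; stud and cavity paths in parallel between them.
R_inner = 0.016/(1.33×10.4) = 0.001157 K/W
R_stud  = 0.095/(46.7×0.16×10.4) = 0.001223 K/W
R_cav   = 0.095/(0.0265×0.84×10.4) = 0.4104 K/W
1/R_core = 1/R_stud + 1/R_cav → R_core = 0.001219 K/W
R_outer = 0.013/(0.875×10.4) = 0.001429 K/W
R_total = 0.003804 K/W
Q = ΔT/R_total = 21/0.003804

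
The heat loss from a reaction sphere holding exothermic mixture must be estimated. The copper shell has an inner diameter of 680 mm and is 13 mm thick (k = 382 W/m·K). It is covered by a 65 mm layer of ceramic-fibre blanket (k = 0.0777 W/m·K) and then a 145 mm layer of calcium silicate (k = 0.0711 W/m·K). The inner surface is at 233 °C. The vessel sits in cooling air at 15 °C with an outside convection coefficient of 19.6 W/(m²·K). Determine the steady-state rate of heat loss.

Spherical conduction: R = (1/r_in − 1/r_out)/(4πk) per layer; series-sum.
R_copper shell = (1/0.34 − 1/0.353)/(4π×382) = 2.256×10^-5 K/W
R_ceramic-fibre blanket = (1/0.353 − 1/0.418)/(4π×0.0777) = 0.4512 K/W
R_calcium silicate = (1/0.418 − 1/0.563)/(4π×0.0711) = 0.6896 K/W
R_outer film = 1/(h·4πr_o²) = 1/(19.6×4π×0.563²) = 0.01281 K/W
R_total = 1.154 K/W
Q = ΔT/R_total = 218/1.154

Q ≈ 189 W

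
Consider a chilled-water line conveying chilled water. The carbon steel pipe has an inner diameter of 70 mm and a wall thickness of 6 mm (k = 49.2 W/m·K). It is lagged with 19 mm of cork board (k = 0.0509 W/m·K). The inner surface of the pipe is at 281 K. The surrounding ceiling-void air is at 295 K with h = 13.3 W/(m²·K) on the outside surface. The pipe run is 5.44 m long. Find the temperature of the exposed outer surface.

T ≈ 293 K

Radial resistances (cylindrical: R_cond = ln(r_o/r_i)/(2πkL), R_conv = 1/(h·2πrL)):
R_carbon steel pipe wall = ln(41/35)/(2π×49.2×5.44) = 9.409×10^-5 K/W
R_cork board = ln(60/41)/(2π×0.0509×5.44) = 0.2189 K/W
R_outer film = 1/(h_o·2πr_oL) = 1/(13.3×2π×0.06×5.44) = 0.03666 K/W
R_total = 0.2556 K/W
Q = ΔT/R_total = 14/0.2556
Q = 54.8 W
T_interface = T_inner + Q·ΣR(inner→interface) = 281 + 54.8×0.219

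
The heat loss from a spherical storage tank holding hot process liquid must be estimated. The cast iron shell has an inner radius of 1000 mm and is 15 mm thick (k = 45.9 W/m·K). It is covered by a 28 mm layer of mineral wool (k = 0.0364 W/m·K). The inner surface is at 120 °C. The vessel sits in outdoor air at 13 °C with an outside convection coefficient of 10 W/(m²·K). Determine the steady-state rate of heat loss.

Q ≈ 1640 W

For a spherical shell R = (1/r₁ − 1/r₂)/(4πk); film R = 1/(h·4πr²). In series:
R_cast iron shell = (1/1 − 1/1.015)/(4π×45.9) = 2.562×10^-5 K/W
R_mineral wool = (1/1.015 − 1/1.043)/(4π×0.0364) = 0.05782 K/W
R_outer film = 1/(h·4πr_o²) = 1/(10×4π×1.043²) = 0.007315 K/W
R_total = 0.06516 K/W
Q = ΔT/R_total = 107/0.06516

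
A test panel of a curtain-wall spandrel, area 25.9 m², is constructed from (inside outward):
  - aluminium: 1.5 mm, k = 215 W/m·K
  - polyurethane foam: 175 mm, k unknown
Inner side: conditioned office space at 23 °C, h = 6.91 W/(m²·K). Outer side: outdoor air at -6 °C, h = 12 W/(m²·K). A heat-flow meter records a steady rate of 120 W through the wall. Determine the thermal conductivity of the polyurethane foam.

Model the wall as resistances in series:
R_inner film = 1/(h_i·A) = 1/(6.91×25.9) = 0.005588 K/W
R_aluminium = L/(kA) = 0.0015/(215×25.9) = 2.694×10^-7 K/W
R_outer film = 1/(h_o·A) = 1/(12×25.9) = 0.003218 K/W
Sum of known resistances R_other = 0.008805 K/W
Total R = ΔT/Q = 29/120 = 0.2417 K/W
R_polyurethane foam = R_total − R_other = 0.2329 K/W
k = L/(R·A) = 0.175/(0.2329×25.9)

k ≈ 0.029 W/(m·K)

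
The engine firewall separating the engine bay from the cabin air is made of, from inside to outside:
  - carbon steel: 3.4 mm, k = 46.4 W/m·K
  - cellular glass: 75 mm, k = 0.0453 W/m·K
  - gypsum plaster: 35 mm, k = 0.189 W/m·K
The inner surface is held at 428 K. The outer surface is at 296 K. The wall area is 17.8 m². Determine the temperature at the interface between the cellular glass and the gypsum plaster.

Model the wall as resistances in series:
R_carbon steel = L/(kA) = 0.0034/(46.4×17.8) = 4.117×10^-6 K/W
R_cellular glass = L/(kA) = 0.075/(0.0453×17.8) = 0.09301 K/W
R_gypsum plaster = L/(kA) = 0.035/(0.189×17.8) = 0.0104 K/W
R_total = 0.1034 K/W;  Q = ΔT/R_total = 132/0.1034 = 1276 W
T_interface = T_inner − Q·ΣR(inner→interface) = 428 − 1280×0.09302

T ≈ 309 K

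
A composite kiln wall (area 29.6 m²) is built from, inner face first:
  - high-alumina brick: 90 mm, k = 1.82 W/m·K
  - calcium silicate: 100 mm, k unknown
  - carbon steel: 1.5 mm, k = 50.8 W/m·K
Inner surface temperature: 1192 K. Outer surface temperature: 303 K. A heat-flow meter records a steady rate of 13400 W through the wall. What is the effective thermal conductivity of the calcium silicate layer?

k ≈ 0.0522 W/(m·K)

Treating each layer as a thermal resistance in series:
R_high-alumina brick = L/(kA) = 0.09/(1.82×29.6) = 0.001671 K/W
R_carbon steel = L/(kA) = 0.0015/(50.8×29.6) = 9.976×10^-7 K/W
Sum of known resistances R_other = 0.001672 K/W
Total R = ΔT/Q = 889/13400 = 0.06634 K/W
R_calcium silicate = R_total − R_other = 0.06467 K/W
k = L/(R·A) = 0.1/(0.06467×29.6)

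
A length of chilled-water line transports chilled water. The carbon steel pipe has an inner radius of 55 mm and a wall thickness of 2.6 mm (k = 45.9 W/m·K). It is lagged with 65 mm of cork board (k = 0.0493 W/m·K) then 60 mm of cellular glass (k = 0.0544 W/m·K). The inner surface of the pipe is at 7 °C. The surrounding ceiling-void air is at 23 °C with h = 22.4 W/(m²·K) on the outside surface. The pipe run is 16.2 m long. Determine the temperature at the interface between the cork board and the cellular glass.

T ≈ 17.7 °C

For a radial system each layer contributes R = ln(r_out/r_in)/(2πkL); films add R = 1/(hA).
R_carbon steel pipe wall = ln(57.6/55)/(2π×45.9×16.2) = 9.886×10^-6 K/W
R_cork board = ln(122.6/57.6)/(2π×0.0493×16.2) = 0.1505 K/W
R_cellular glass = ln(182.6/122.6)/(2π×0.0544×16.2) = 0.07194 K/W
R_outer film = 1/(h_o·2πr_oL) = 1/(22.4×2π×0.1826×16.2) = 0.002402 K/W
R_total = 0.2249 K/W
Q = ΔT/R_total = 16/0.2249
Q = 71.1 W
T_interface = T_inner + Q·ΣR(inner→interface) = 7 + 71.1×0.1505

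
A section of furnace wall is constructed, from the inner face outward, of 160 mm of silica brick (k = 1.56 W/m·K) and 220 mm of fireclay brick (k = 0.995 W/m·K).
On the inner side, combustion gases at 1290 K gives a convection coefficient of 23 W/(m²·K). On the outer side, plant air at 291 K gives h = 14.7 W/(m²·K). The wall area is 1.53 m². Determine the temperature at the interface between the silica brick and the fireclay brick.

Model the wall as resistances in series:
R_inner film = 1/(h_i·A) = 1/(23×1.53) = 0.02842 K/W
R_silica brick = L/(kA) = 0.16/(1.56×1.53) = 0.06704 K/W
R_fireclay brick = L/(kA) = 0.22/(0.995×1.53) = 0.1445 K/W
R_outer film = 1/(h_o·A) = 1/(14.7×1.53) = 0.04446 K/W
R_total = 0.2844 K/W;  Q = ΔT/R_total = 999/0.2844 = 3512 W
T_interface = T_inner − Q·ΣR(inner→interface) = 1290 − 3510×0.09545

T ≈ 955 K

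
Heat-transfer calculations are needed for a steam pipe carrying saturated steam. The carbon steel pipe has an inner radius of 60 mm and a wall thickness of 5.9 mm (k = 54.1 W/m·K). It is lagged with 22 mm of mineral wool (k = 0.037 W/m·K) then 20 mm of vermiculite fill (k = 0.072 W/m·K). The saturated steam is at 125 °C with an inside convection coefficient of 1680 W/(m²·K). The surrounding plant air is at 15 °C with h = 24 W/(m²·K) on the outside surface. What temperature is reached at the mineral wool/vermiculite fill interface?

Radial resistances (cylindrical: R_cond = ln(r_o/r_i)/(2πkL), R_conv = 1/(h·2πrL)):
R_inner film = 1/(h_i·2πr₁L) = 1/(1680×2π×0.06×1) = 0.001579 K/W
R_carbon steel pipe wall = ln(65.9/60)/(2π×54.1×1) = 2.759×10^-4 K/W
R_mineral wool = ln(87.9/65.9)/(2π×0.037×1) = 1.239 K/W
R_vermiculite fill = ln(107.9/87.9)/(2π×0.072×1) = 0.4532 K/W
R_outer film = 1/(h_o·2πr_oL) = 1/(24×2π×0.1079×1) = 0.06146 K/W
R_total = 1.756 K/W
Q = ΔT/R_total = 110/1.756
Q = 62.7 W/m
T_interface = T_inner − Q·ΣR(inner→interface) = 125 − 62.7×1.241

T ≈ 47.2 °C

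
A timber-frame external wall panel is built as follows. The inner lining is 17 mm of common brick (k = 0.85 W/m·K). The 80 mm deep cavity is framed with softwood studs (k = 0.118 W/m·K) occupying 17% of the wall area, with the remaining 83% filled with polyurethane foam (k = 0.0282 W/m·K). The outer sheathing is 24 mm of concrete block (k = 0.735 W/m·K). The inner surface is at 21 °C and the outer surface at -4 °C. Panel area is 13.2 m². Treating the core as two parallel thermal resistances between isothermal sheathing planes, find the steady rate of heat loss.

Sheathing layers in series; stud and cavity paths in parallel between them.
R_inner = 0.017/(0.85×13.2) = 0.001515 K/W
R_stud  = 0.08/(0.118×0.17×13.2) = 0.3021 K/W
R_cav   = 0.08/(0.0282×0.83×13.2) = 0.2589 K/W
1/R_core = 1/R_stud + 1/R_cav → R_core = 0.1394 K/W
R_outer = 0.024/(0.735×13.2) = 0.002474 K/W
R_total = 0.1434 K/W
Q = ΔT/R_total = 25/0.1434

Q ≈ 174 W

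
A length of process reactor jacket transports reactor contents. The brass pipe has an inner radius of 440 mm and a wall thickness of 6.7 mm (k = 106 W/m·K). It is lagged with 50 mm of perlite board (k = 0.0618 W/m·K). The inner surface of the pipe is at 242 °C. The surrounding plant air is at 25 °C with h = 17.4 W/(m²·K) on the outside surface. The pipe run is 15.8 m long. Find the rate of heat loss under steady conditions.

Treating each annulus and film as a series resistance:
R_brass pipe wall = ln(446.7/440)/(2π×106×15.8) = 1.436×10^-6 K/W
R_perlite board = ln(496.7/446.7)/(2π×0.0618×15.8) = 0.01729 K/W
R_outer film = 1/(h_o·2πr_oL) = 1/(17.4×2π×0.4967×15.8) = 0.001166 K/W
R_total = 0.01846 K/W
Q = ΔT/R_total = 217/0.01846

Q ≈ 11800 W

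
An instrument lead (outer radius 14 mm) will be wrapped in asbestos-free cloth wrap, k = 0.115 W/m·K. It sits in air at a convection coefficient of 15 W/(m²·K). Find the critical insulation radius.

For a cylinder r_cr = k/h = 0.115/15
r_cr = 7.67 mm; since the bare radius (14 mm) is above r_cr, any added insulation will reduce heat loss.

r_cr ≈ 7.67 mm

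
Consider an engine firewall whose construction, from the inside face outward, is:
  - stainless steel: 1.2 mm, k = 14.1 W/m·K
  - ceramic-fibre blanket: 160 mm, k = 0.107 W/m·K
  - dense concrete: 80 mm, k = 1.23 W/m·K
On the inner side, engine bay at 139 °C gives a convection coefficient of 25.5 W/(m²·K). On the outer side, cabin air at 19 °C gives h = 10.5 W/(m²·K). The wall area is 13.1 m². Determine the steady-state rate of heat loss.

Q ≈ 927 W

Thermal resistances in series:
R_inner film = 1/(h_i·A) = 1/(25.5×13.1) = 0.002994 K/W
R_stainless steel = L/(kA) = 0.0012/(14.1×13.1) = 6.497×10^-6 K/W
R_ceramic-fibre blanket = L/(kA) = 0.16/(0.107×13.1) = 0.1141 K/W
R_dense concrete = L/(kA) = 0.08/(1.23×13.1) = 0.004965 K/W
R_outer film = 1/(h_o·A) = 1/(10.5×13.1) = 0.00727 K/W
R_total = 0.1294 K/W
Q = ΔT / R_total = 120 / 0.1294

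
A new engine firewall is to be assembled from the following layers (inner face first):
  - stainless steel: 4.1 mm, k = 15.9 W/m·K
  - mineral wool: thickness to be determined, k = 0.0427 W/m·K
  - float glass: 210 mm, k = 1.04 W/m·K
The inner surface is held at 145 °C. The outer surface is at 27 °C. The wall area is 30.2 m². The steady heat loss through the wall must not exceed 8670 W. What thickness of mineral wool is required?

Series thermal resistances:
R_stainless steel = L/(kA) = 0.0041/(15.9×30.2) = 8.538×10^-6 K/W
R_float glass = L/(kA) = 0.21/(1.04×30.2) = 0.006686 K/W
Sum of the known resistances R_other = 0.006695 K/W
Required total resistance R_tot = ΔT/Q_allow = 118/8670 = 0.01361 K/W
R_mineral wool = R_tot − R_other = 0.006915 K/W
L = R·k·A = 0.006915×0.0427×30.2

L ≈ 8.92 mm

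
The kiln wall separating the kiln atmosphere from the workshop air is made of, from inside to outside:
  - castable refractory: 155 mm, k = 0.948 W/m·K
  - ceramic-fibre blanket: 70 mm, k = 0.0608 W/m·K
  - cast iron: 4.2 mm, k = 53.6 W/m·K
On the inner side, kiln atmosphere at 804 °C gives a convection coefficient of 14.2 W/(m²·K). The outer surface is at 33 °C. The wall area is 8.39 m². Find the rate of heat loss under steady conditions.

Treating each layer as a thermal resistance in series:
R_inner film = 1/(h_i·A) = 1/(14.2×8.39) = 0.008394 K/W
R_castable refractory = L/(kA) = 0.155/(0.948×8.39) = 0.01949 K/W
R_ceramic-fibre blanket = L/(kA) = 0.07/(0.0608×8.39) = 0.1372 K/W
R_cast iron = L/(kA) = 0.0042/(53.6×8.39) = 9.339×10^-6 K/W
R_total = 0.1651 K/W
Q = ΔT / R_total = 771 / 0.1651

Q ≈ 4670 W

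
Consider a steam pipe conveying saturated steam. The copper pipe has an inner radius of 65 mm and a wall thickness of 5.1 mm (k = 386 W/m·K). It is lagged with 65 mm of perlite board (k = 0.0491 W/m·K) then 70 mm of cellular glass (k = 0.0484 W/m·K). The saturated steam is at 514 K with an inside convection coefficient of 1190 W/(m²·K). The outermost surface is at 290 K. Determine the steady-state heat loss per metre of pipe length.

Treating each annulus and film as a series resistance:
R_inner film = 1/(h_i·2πr₁L) = 1/(1190×2π×0.065×1) = 0.002058 K/W
R_copper pipe wall = ln(70.1/65)/(2π×386×1) = 3.114×10^-5 K/W
R_perlite board = ln(135.1/70.1)/(2π×0.0491×1) = 2.127 K/W
R_cellular glass = ln(205.1/135.1)/(2π×0.0484×1) = 1.373 K/W
R_total = 3.502 K/W
Q = ΔT/R_total = 224/3.502

q′ ≈ 64 W/m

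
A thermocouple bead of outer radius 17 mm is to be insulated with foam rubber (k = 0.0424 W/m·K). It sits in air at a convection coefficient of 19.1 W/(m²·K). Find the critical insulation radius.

r_cr ≈ 4.44 mm

For a sphere r_cr = 2k/h = 2×0.0424/19.1
r_cr = 4.44 mm; since the bare radius (17 mm) is above r_cr, any added insulation will reduce heat loss.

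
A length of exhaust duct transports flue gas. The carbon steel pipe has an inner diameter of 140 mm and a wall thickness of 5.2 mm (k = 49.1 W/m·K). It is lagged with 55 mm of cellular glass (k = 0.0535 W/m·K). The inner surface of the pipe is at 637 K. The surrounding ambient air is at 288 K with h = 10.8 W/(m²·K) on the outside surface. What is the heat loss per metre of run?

Radial resistances (cylindrical: R_cond = ln(r_o/r_i)/(2πkL), R_conv = 1/(h·2πrL)):
R_carbon steel pipe wall = ln(75.2/70)/(2π×49.1×1) = 2.323×10^-4 K/W
R_cellular glass = ln(130.2/75.2)/(2π×0.0535×1) = 1.633 K/W
R_outer film = 1/(h_o·2πr_oL) = 1/(10.8×2π×0.1302×1) = 0.1132 K/W
R_total = 1.746 K/W
Q = ΔT/R_total = 349/1.746

q′ ≈ 200 W/m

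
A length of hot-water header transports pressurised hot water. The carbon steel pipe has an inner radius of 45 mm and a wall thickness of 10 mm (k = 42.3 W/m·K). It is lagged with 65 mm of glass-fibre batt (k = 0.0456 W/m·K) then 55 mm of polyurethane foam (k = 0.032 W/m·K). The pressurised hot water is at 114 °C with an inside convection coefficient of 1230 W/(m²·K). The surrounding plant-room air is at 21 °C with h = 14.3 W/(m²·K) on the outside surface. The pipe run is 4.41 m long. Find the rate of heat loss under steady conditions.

For a radial system each layer contributes R = ln(r_out/r_in)/(2πkL); films add R = 1/(hA).
R_inner film = 1/(h_i·2πr₁L) = 1/(1230×2π×0.045×4.41) = 6.52×10^-4 K/W
R_carbon steel pipe wall = ln(55/45)/(2π×42.3×4.41) = 1.712×10^-4 K/W
R_glass-fibre batt = ln(120/55)/(2π×0.0456×4.41) = 0.6174 K/W
R_polyurethane foam = ln(175/120)/(2π×0.032×4.41) = 0.4255 K/W
R_outer film = 1/(h_o·2πr_oL) = 1/(14.3×2π×0.175×4.41) = 0.01442 K/W
R_total = 1.058 K/W
Q = ΔT/R_total = 93/1.058

Q ≈ 87.9 W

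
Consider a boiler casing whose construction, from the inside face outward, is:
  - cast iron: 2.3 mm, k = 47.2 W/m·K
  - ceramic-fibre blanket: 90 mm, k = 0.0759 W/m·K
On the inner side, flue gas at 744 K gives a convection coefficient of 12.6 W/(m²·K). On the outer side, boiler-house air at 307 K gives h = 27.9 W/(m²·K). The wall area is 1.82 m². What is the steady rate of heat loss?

Model the wall as resistances in series:
R_inner film = 1/(h_i·A) = 1/(12.6×1.82) = 0.04361 K/W
R_cast iron = L/(kA) = 0.0023/(47.2×1.82) = 2.677×10^-5 K/W
R_ceramic-fibre blanket = L/(kA) = 0.09/(0.0759×1.82) = 0.6515 K/W
R_outer film = 1/(h_o·A) = 1/(27.9×1.82) = 0.01969 K/W
R_total = 0.7148 K/W
Q = ΔT / R_total = 437 / 0.7148

Q ≈ 611 W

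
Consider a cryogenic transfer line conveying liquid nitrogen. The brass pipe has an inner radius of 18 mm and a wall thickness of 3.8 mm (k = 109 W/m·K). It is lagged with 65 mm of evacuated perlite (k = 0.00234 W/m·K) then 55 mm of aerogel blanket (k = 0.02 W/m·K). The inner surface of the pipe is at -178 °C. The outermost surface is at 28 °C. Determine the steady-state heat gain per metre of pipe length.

For a radial system each layer contributes R = ln(r_out/r_in)/(2πkL); films add R = 1/(hA).
R_brass pipe wall = ln(21.8/18)/(2π×109×1) = 2.797×10^-4 K/W
R_evacuated perlite = ln(86.8/21.8)/(2π×0.00234×1) = 93.98 K/W
R_aerogel blanket = ln(141.8/86.8)/(2π×0.02×1) = 3.906 K/W
R_total = 97.88 K/W
Q = ΔT/R_total = 206/97.88

q′ ≈ 2.1 W/m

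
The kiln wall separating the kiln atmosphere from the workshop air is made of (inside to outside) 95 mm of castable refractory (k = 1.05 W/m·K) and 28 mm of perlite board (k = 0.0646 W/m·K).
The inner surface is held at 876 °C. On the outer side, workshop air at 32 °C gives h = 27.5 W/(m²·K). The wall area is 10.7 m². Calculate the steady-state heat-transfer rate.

Using the resistance-network approach (series):
R_castable refractory = L/(kA) = 0.095/(1.05×10.7) = 0.008456 K/W
R_perlite board = L/(kA) = 0.028/(0.0646×10.7) = 0.04051 K/W
R_outer film = 1/(h_o·A) = 1/(27.5×10.7) = 0.003398 K/W
R_total = 0.05236 K/W
Q = ΔT / R_total = 844 / 0.05236

Q ≈ 16100 W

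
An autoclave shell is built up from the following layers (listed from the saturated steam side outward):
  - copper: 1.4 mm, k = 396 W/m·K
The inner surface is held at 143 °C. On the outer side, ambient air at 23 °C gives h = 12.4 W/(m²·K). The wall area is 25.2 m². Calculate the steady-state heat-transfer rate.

Thermal resistances in series:
R_copper = L/(kA) = 0.0014/(396×25.2) = 1.403×10^-7 K/W
R_outer film = 1/(h_o·A) = 1/(12.4×25.2) = 0.0032 K/W
R_total = 0.0032 K/W
Q = ΔT / R_total = 120 / 0.0032

Q ≈ 37500 W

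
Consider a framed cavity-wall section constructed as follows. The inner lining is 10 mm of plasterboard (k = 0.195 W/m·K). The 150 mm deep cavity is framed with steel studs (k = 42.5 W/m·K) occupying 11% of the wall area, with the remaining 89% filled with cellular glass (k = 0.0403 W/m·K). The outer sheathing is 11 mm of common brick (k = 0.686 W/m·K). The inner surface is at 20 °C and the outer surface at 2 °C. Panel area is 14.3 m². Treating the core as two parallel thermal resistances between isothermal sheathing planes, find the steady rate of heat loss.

Sheathing layers in series; stud and cavity paths in parallel between them.
R_inner = 0.01/(0.195×14.3) = 0.003586 K/W
R_stud  = 0.15/(42.5×0.11×14.3) = 0.002244 K/W
R_cav   = 0.15/(0.0403×0.89×14.3) = 0.2925 K/W
1/R_core = 1/R_stud + 1/R_cav → R_core = 0.002227 K/W
R_outer = 0.011/(0.686×14.3) = 0.001121 K/W
R_total = 0.006934 K/W
Q = ΔT/R_total = 18/0.006934

Q ≈ 2600 W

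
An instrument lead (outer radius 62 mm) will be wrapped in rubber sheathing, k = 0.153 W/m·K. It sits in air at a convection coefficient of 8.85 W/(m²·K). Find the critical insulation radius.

For a cylinder r_cr = k/h = 0.153/8.85
r_cr = 17.3 mm; since the bare radius (62 mm) is above r_cr, any added insulation will reduce heat loss.

r_cr ≈ 17.3 mm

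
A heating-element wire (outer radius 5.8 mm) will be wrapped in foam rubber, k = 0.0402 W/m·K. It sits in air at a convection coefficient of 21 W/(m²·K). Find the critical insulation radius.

r_cr ≈ 1.91 mm

For a cylinder r_cr = k/h = 0.0402/21
r_cr = 1.91 mm; since the bare radius (5.8 mm) is above r_cr, any added insulation will reduce heat loss.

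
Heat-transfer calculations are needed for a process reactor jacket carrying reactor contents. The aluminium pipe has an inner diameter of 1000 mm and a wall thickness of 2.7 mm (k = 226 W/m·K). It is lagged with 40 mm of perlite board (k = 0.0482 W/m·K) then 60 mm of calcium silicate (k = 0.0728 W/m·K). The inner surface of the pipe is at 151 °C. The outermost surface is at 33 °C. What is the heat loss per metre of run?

Per-layer cylindrical resistances, series-summed:
R_aluminium pipe wall = ln(502.7/500)/(2π×226×1) = 3.793×10^-6 K/W
R_perlite board = ln(542.7/502.7)/(2π×0.0482×1) = 0.2528 K/W
R_calcium silicate = ln(602.7/542.7)/(2π×0.0728×1) = 0.2293 K/W
R_total = 0.4821 K/W
Q = ΔT/R_total = 118/0.4821

q′ ≈ 245 W/m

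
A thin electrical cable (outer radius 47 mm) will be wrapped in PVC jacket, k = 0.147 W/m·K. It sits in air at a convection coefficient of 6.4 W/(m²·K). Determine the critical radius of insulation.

For a cylinder r_cr = k/h = 0.147/6.4
r_cr = 23 mm; since the bare radius (47 mm) is above r_cr, any added insulation will reduce heat loss.

r_cr ≈ 23 mm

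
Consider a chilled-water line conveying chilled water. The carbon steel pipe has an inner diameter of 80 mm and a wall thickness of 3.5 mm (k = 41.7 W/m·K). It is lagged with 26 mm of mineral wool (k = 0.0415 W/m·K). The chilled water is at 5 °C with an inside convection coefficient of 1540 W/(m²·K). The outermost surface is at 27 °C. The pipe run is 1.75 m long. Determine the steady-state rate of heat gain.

Per-layer cylindrical resistances, series-summed:
R_inner film = 1/(h_i·2πr₁L) = 1/(1540×2π×0.04×1.75) = 0.001476 K/W
R_carbon steel pipe wall = ln(43.5/40)/(2π×41.7×1.75) = 1.829×10^-4 K/W
R_mineral wool = ln(69.5/43.5)/(2π×0.0415×1.75) = 1.027 K/W
R_total = 1.029 K/W
Q = ΔT/R_total = 22/1.029

Q ≈ 21.4 W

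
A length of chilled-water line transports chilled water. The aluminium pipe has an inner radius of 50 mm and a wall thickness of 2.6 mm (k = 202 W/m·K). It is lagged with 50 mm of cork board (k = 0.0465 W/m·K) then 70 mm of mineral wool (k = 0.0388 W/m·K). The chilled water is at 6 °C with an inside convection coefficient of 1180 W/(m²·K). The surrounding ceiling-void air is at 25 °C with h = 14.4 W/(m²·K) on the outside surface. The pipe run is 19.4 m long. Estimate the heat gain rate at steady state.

Q ≈ 82.1 W

Cylindrical conduction, so R = ln(r₂/r₁)/(2πkL) per layer, in series:
R_inner film = 1/(h_i·2πr₁L) = 1/(1180×2π×0.05×19.4) = 1.39×10^-4 K/W
R_aluminium pipe wall = ln(52.6/50)/(2π×202×19.4) = 2.059×10^-6 K/W
R_cork board = ln(102.6/52.6)/(2π×0.0465×19.4) = 0.1179 K/W
R_mineral wool = ln(172.6/102.6)/(2π×0.0388×19.4) = 0.11 K/W
R_outer film = 1/(h_o·2πr_oL) = 1/(14.4×2π×0.1726×19.4) = 0.003301 K/W
R_total = 0.2313 K/W
Q = ΔT/R_total = 19/0.2313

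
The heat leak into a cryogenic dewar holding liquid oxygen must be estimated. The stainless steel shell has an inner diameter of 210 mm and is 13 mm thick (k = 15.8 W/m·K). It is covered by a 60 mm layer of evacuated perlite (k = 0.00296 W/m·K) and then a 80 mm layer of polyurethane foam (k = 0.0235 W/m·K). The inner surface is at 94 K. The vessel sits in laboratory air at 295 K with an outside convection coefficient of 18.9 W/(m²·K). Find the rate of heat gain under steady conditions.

Spherical conduction: R = (1/r_in − 1/r_out)/(4πk) per layer; series-sum.
R_stainless steel shell = (1/0.105 − 1/0.118)/(4π×15.8) = 0.005285 K/W
R_evacuated perlite = (1/0.118 − 1/0.178)/(4π×0.00296) = 76.8 K/W
R_polyurethane foam = (1/0.178 − 1/0.258)/(4π×0.0235) = 5.899 K/W
R_outer film = 1/(h·4πr_o²) = 1/(18.9×4π×0.258²) = 0.06325 K/W
R_total = 82.77 K/W
Q = ΔT/R_total = 201/82.77

Q ≈ 2.43 W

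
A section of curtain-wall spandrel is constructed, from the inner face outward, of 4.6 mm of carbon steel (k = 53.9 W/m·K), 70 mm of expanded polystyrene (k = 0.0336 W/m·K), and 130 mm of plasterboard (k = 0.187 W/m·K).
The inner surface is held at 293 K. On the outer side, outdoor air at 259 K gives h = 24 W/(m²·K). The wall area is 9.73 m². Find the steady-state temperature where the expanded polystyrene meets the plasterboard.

T ≈ 268 K

Using the resistance-network approach (series):
R_carbon steel = L/(kA) = 0.0046/(53.9×9.73) = 8.771×10^-6 K/W
R_expanded polystyrene = L/(kA) = 0.07/(0.0336×9.73) = 0.2141 K/W
R_plasterboard = L/(kA) = 0.13/(0.187×9.73) = 0.07145 K/W
R_outer film = 1/(h_o·A) = 1/(24×9.73) = 0.004282 K/W
R_total = 0.2899 K/W;  Q = ΔT/R_total = 34/0.2899 = 117.3 W
T_interface = T_inner − Q·ΣR(inner→interface) = 293 − 117×0.2141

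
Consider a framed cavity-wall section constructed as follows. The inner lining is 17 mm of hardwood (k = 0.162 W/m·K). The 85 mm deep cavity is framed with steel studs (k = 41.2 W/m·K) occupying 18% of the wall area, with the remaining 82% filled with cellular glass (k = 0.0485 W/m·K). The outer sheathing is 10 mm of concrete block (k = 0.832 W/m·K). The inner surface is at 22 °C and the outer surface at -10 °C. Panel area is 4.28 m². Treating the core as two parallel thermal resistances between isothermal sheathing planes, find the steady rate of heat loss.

Q ≈ 1070 W

Sheathing layers in series; stud and cavity paths in parallel between them.
R_inner = 0.017/(0.162×4.28) = 0.02452 K/W
R_stud  = 0.085/(41.2×0.18×4.28) = 0.002678 K/W
R_cav   = 0.085/(0.0485×0.82×4.28) = 0.4994 K/W
1/R_core = 1/R_stud + 1/R_cav → R_core = 0.002664 K/W
R_outer = 0.01/(0.832×4.28) = 0.002808 K/W
R_total = 0.02999 K/W
Q = ΔT/R_total = 32/0.02999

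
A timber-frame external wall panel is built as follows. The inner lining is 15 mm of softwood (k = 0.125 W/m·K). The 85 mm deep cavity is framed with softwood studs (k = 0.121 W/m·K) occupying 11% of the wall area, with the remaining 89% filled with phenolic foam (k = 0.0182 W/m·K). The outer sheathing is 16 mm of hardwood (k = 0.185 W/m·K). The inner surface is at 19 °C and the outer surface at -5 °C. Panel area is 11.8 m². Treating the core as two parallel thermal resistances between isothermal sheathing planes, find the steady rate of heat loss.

Q ≈ 91.7 W

Sheathing layers in series; stud and cavity paths in parallel between them.
R_inner = 0.015/(0.125×11.8) = 0.01017 K/W
R_stud  = 0.085/(0.121×0.11×11.8) = 0.5412 K/W
R_cav   = 0.085/(0.0182×0.89×11.8) = 0.4447 K/W
1/R_core = 1/R_stud + 1/R_cav → R_core = 0.2441 K/W
R_outer = 0.016/(0.185×11.8) = 0.007329 K/W
R_total = 0.2616 K/W
Q = ΔT/R_total = 24/0.2616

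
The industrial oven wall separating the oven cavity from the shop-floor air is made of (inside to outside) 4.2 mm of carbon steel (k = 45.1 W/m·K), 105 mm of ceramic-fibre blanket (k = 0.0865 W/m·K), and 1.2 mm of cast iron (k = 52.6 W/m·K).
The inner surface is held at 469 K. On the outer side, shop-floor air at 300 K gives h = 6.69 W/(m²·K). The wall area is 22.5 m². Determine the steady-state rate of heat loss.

Q ≈ 2790 W

Using the resistance-network approach (series):
R_carbon steel = L/(kA) = 0.0042/(45.1×22.5) = 4.139×10^-6 K/W
R_ceramic-fibre blanket = L/(kA) = 0.105/(0.0865×22.5) = 0.05395 K/W
R_cast iron = L/(kA) = 0.0012/(52.6×22.5) = 1.014×10^-6 K/W
R_outer film = 1/(h_o·A) = 1/(6.69×22.5) = 0.006643 K/W
R_total = 0.0606 K/W
Q = ΔT / R_total = 169 / 0.0606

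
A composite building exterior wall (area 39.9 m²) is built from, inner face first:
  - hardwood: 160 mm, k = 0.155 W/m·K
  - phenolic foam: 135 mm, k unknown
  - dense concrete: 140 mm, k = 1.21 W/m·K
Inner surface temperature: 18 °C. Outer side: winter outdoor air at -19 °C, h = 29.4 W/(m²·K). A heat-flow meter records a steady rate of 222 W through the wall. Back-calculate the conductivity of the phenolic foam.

k ≈ 0.0247 W/(m·K)

Using the resistance-network approach (series):
R_hardwood = L/(kA) = 0.16/(0.155×39.9) = 0.02587 K/W
R_dense concrete = L/(kA) = 0.14/(1.21×39.9) = 0.0029 K/W
R_outer film = 1/(h_o·A) = 1/(29.4×39.9) = 8.525×10^-4 K/W
Sum of known resistances R_other = 0.02962 K/W
Total R = ΔT/Q = 37/222 = 0.1667 K/W
R_phenolic foam = R_total − R_other = 0.137 K/W
k = L/(R·A) = 0.135/(0.137×39.9)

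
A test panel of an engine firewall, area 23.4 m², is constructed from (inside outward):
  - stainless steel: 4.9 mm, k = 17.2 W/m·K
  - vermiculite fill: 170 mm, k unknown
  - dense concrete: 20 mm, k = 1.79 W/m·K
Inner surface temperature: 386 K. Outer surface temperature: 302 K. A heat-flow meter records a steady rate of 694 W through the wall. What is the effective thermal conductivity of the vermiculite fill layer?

k ≈ 0.0603 W/(m·K)

Using the resistance-network approach (series):
R_stainless steel = L/(kA) = 0.0049/(17.2×23.4) = 1.217×10^-5 K/W
R_dense concrete = L/(kA) = 0.02/(1.79×23.4) = 4.775×10^-4 K/W
Sum of known resistances R_other = 4.897×10^-4 K/W
Total R = ΔT/Q = 84/694 = 0.121 K/W
R_vermiculite fill = R_total − R_other = 0.1205 K/W
k = L/(R·A) = 0.17/(0.1205×23.4)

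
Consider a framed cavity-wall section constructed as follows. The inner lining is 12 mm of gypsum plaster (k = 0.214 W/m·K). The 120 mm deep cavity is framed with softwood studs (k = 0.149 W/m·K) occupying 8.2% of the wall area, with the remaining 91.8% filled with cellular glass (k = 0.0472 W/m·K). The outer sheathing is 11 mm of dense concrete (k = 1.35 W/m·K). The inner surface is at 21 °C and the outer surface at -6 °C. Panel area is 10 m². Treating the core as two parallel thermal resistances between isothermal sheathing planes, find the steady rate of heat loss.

Sheathing layers in series; stud and cavity paths in parallel between them.
R_inner = 0.012/(0.214×10) = 0.005607 K/W
R_stud  = 0.12/(0.149×0.082×10) = 0.9822 K/W
R_cav   = 0.12/(0.0472×0.918×10) = 0.2769 K/W
1/R_core = 1/R_stud + 1/R_cav → R_core = 0.216 K/W
R_outer = 0.011/(1.35×10) = 8.148×10^-4 K/W
R_total = 0.2225 K/W
Q = ΔT/R_total = 27/0.2225

Q ≈ 121 W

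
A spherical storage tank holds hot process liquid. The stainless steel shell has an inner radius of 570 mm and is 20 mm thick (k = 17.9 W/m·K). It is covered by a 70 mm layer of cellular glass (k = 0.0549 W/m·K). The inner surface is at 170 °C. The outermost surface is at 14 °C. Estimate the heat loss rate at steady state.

Radial (spherical) resistances in series:
R_stainless steel shell = (1/0.57 − 1/0.59)/(4π×17.9) = 2.644×10^-4 K/W
R_cellular glass = (1/0.59 − 1/0.66)/(4π×0.0549) = 0.2606 K/W
R_total = 0.2608 K/W
Q = ΔT/R_total = 156/0.2608

Q ≈ 598 W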